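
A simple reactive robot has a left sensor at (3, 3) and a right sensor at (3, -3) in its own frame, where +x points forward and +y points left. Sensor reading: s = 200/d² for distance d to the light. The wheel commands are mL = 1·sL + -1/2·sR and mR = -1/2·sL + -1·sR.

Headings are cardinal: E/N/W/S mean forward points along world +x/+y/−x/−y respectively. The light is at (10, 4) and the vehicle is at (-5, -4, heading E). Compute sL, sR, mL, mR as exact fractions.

200/169 40/53 7220/8957 -12060/8957

left sensor world pos  = (-2, -1); dL² = 169
right sensor world pos = (-2, -7); dR² = 265
sL = 200/169 = 200/169
sR = 200/265 = 40/53
mL = 1·sL + -1/2·sR = 7220/8957
mR = -1/2·sL + -1·sR = -12060/8957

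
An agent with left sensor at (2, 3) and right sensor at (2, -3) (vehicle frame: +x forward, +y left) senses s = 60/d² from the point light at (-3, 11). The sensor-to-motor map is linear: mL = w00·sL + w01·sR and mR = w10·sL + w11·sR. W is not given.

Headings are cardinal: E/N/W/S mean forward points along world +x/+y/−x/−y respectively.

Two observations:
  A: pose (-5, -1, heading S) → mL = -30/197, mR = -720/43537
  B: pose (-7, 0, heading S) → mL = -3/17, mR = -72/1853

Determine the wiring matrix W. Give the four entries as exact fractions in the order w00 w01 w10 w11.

obs A: pose=(-5,-1,S) → sL=60/197, sR=60/221, mL=-30/197, mR=-720/43537
obs B: pose=(-7,0,S) → sL=6/17, sR=30/109, mL=-3/17, mR=-72/1853
sensor matrix S = [[60/197, 60/221], [6/17, 30/109]]; det S = -967680/80674061
solve [mL_A; mL_B] = S·[w00; w01] and [mR_A; mR_B] = S·[w10; w11]:
  w00 = -1/2, w01 = 0, w10 = -1/2, w11 = 1/2

-1/2 0 -1/2 1/2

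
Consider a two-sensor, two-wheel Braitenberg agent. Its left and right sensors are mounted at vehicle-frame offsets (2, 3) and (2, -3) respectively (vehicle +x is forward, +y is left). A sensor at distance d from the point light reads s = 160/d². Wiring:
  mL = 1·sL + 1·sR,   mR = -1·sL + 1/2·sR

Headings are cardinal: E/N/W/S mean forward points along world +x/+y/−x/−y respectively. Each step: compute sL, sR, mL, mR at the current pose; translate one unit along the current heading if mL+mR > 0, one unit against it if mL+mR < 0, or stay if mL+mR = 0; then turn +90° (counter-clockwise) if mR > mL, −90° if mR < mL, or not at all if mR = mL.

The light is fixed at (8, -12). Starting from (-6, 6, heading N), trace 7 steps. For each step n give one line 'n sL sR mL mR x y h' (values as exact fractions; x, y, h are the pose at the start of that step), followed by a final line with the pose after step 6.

n=0: pose=(-6,6,N); sL=160/689, sR=160/521; mL=193600/358969, mR=-28240/358969; mL+mR=240/521 → advance +1; mR−mL=-221840/358969 → turn -1·90°
n=1: pose=(-6,7,E); sL=40/157, sR=2/5; mL=514/785, mR=-43/785; mL+mR=3/5 → advance +1; mR−mL=-557/785 → turn -1·90°
n=2: pose=(-5,7,S); sL=160/389, sR=32/109; mL=29888/42401, mR=-11216/42401; mL+mR=48/109 → advance +1; mR−mL=-41104/42401 → turn -1·90°
n=3: pose=(-5,6,W); sL=16/45, sR=80/333; mL=992/1665, mR=-392/1665; mL+mR=40/111 → advance +1; mR−mL=-1384/1665 → turn -1·90°
n=4: pose=(-6,6,N); sL=160/689, sR=160/521; mL=193600/358969, mR=-28240/358969; mL+mR=240/521 → advance +1; mR−mL=-221840/358969 → turn -1·90°
n=5: pose=(-6,7,E); sL=40/157, sR=2/5; mL=514/785, mR=-43/785; mL+mR=3/5 → advance +1; mR−mL=-557/785 → turn -1·90°
n=6: pose=(-5,7,S); sL=160/389, sR=32/109; mL=29888/42401, mR=-11216/42401; mL+mR=48/109 → advance +1; mR−mL=-41104/42401 → turn -1·90°

0 160/689 160/521 193600/358969 -28240/358969 -6 6 N
1 40/157 2/5 514/785 -43/785 -6 7 E
2 160/389 32/109 29888/42401 -11216/42401 -5 7 S
3 16/45 80/333 992/1665 -392/1665 -5 6 W
4 160/689 160/521 193600/358969 -28240/358969 -6 6 N
5 40/157 2/5 514/785 -43/785 -6 7 E
6 160/389 32/109 29888/42401 -11216/42401 -5 7 S
final -5 6 W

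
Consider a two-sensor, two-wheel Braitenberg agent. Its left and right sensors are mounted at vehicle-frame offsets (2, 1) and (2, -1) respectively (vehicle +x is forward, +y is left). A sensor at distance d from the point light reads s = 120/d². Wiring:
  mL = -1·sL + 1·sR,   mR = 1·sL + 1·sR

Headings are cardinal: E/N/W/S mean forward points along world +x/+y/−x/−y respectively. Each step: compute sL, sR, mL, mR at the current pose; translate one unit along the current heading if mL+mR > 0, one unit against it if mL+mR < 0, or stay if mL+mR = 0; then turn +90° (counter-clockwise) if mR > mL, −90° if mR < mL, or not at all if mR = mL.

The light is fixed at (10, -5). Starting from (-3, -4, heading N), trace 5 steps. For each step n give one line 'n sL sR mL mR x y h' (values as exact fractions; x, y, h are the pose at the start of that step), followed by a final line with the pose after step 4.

n=0: pose=(-3,-4,N); sL=24/41, sR=40/51; mL=416/2091, mR=2864/2091; mL+mR=80/51 → advance +1; mR−mL=48/41 → turn +1·90°
n=1: pose=(-3,-3,W); sL=60/113, sR=20/39; mL=-80/4407, mR=4600/4407; mL+mR=40/39 → advance +1; mR−mL=120/113 → turn +1·90°
n=2: pose=(-4,-3,S); sL=120/169, sR=8/15; mL=-448/2535, mR=3152/2535; mL+mR=16/15 → advance +1; mR−mL=240/169 → turn +1·90°
n=3: pose=(-4,-4,E); sL=30/37, sR=5/6; mL=5/222, mR=365/222; mL+mR=5/3 → advance +1; mR−mL=60/37 → turn +1·90°
n=4: pose=(-3,-4,N); sL=24/41, sR=40/51; mL=416/2091, mR=2864/2091; mL+mR=80/51 → advance +1; mR−mL=48/41 → turn +1·90°

0 24/41 40/51 416/2091 2864/2091 -3 -4 N
1 60/113 20/39 -80/4407 4600/4407 -3 -3 W
2 120/169 8/15 -448/2535 3152/2535 -4 -3 S
3 30/37 5/6 5/222 365/222 -4 -4 E
4 24/41 40/51 416/2091 2864/2091 -3 -4 N
final -3 -3 W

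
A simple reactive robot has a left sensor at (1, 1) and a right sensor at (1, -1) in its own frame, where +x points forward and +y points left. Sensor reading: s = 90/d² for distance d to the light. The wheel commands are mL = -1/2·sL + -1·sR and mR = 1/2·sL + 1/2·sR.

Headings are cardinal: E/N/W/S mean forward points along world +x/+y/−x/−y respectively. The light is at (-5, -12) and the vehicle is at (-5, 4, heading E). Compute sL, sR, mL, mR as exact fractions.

left sensor world pos  = (-4, 5); dL² = 290
right sensor world pos = (-4, 3); dR² = 226
sL = 90/290 = 9/29
sR = 90/226 = 45/113
mL = -1/2·sL + -1·sR = -3627/6554
mR = 1/2·sL + 1/2·sR = 1161/3277

9/29 45/113 -3627/6554 1161/3277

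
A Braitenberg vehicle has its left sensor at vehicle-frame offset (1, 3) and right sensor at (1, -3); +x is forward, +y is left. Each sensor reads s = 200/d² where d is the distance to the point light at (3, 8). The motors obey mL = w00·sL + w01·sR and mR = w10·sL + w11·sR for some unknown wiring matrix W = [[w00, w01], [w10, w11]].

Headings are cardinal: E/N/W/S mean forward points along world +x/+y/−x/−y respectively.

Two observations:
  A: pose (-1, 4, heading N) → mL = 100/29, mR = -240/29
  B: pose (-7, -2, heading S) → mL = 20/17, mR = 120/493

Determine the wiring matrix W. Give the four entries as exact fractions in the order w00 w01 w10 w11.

1 0 1/2 -1/2

obs A: pose=(-1,4,N) → sL=100/29, sR=20, mL=100/29, mR=-240/29
obs B: pose=(-7,-2,S) → sL=20/17, sR=20/29, mL=20/17, mR=120/493
sensor matrix S = [[100/29, 20], [20/17, 20/29]]; det S = -302400/14297
solve [mL_A; mL_B] = S·[w00; w01] and [mR_A; mR_B] = S·[w10; w11]:
  w00 = 1, w01 = 0, w10 = 1/2, w11 = -1/2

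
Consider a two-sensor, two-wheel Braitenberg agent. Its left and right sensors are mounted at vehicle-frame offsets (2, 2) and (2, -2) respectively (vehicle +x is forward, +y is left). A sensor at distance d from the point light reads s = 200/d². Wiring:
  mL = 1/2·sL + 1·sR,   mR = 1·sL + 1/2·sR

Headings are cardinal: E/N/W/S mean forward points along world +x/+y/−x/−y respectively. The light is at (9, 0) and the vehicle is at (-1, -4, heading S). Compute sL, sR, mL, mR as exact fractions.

left sensor world pos  = (1, -6); dL² = 100
right sensor world pos = (-3, -6); dR² = 180
sL = 200/100 = 2
sR = 200/180 = 10/9
mL = 1/2·sL + 1·sR = 19/9
mR = 1·sL + 1/2·sR = 23/9

2 10/9 19/9 23/9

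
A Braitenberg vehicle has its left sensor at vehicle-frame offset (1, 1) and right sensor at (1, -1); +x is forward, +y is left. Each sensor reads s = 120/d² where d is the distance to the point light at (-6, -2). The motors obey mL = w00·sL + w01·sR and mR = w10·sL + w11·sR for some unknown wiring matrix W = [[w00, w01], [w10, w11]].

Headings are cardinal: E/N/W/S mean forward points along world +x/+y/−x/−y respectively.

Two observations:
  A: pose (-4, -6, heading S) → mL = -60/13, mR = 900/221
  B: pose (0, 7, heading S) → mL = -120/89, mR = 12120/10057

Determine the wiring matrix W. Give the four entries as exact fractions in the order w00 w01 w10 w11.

0 -1 1/2 1/2

obs A: pose=(-4,-6,S) → sL=60/17, sR=60/13, mL=-60/13, mR=900/221
obs B: pose=(0,7,S) → sL=120/113, sR=120/89, mL=-120/89, mR=12120/10057
sensor matrix S = [[60/17, 60/13], [120/113, 120/89]]; det S = -316800/2222597
solve [mL_A; mL_B] = S·[w00; w01] and [mR_A; mR_B] = S·[w10; w11]:
  w00 = 0, w01 = -1, w10 = 1/2, w11 = 1/2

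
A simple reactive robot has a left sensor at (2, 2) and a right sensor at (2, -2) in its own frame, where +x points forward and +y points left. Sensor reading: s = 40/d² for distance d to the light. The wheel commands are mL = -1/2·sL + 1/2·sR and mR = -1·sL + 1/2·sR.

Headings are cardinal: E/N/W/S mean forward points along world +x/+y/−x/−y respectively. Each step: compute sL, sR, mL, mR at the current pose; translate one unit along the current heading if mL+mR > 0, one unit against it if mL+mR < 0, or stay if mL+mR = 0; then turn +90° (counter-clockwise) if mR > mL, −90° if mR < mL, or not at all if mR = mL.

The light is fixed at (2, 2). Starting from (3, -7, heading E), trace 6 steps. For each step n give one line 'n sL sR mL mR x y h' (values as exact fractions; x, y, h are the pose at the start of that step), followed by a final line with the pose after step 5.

n=0: pose=(3,-7,E); sL=20/29, sR=4/13; mL=-72/377, mR=-202/377; mL+mR=-274/377 → advance -1; mR−mL=-10/29 → turn -1·90°
n=1: pose=(2,-7,S); sL=8/25, sR=8/25; mL=0, mR=-4/25; mL+mR=-4/25 → advance -1; mR−mL=-4/25 → turn -1·90°
n=2: pose=(2,-6,W); sL=5/13, sR=1; mL=4/13, mR=3/26; mL+mR=11/26 → advance +1; mR−mL=-5/26 → turn -1·90°
n=3: pose=(1,-6,N); sL=8/9, sR=40/37; mL=32/333, mR=-116/333; mL+mR=-28/111 → advance -1; mR−mL=-4/9 → turn -1·90°
n=4: pose=(1,-7,E); sL=4/5, sR=20/61; mL=-72/305, mR=-194/305; mL+mR=-266/305 → advance -1; mR−mL=-2/5 → turn -1·90°
n=5: pose=(0,-7,S); sL=40/121, sR=40/137; mL=-320/16577, mR=-3060/16577; mL+mR=-3380/16577 → advance -1; mR−mL=-20/121 → turn -1·90°

0 20/29 4/13 -72/377 -202/377 3 -7 E
1 8/25 8/25 0 -4/25 2 -7 S
2 5/13 1 4/13 3/26 2 -6 W
3 8/9 40/37 32/333 -116/333 1 -6 N
4 4/5 20/61 -72/305 -194/305 1 -7 E
5 40/121 40/137 -320/16577 -3060/16577 0 -7 S
final 0 -6 W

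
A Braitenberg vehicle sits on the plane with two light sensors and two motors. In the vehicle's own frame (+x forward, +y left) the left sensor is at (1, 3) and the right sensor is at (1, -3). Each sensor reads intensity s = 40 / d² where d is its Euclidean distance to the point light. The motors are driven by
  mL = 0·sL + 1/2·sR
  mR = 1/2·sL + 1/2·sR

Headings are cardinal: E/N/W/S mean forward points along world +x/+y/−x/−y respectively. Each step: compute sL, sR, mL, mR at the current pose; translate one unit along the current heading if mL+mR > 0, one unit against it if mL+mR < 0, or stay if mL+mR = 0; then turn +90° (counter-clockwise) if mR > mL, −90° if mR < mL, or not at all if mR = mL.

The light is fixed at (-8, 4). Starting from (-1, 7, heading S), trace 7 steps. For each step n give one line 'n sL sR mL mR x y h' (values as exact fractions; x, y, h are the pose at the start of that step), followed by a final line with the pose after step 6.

0 5/13 2 1 31/26 -1 7 S
1 40/89 8/13 4/13 616/1157 -1 6 E
2 20/17 4/13 2/13 164/221 0 6 N
3 40/49 8/17 4/17 536/833 0 7 W
4 5/13 2 1 31/26 -1 7 S
5 40/89 8/13 4/13 616/1157 -1 6 E
6 20/17 4/13 2/13 164/221 0 6 N
final 0 7 W

n=0: pose=(-1,7,S); sL=5/13, sR=2; mL=1, mR=31/26; mL+mR=57/26 → advance +1; mR−mL=5/26 → turn +1·90°
n=1: pose=(-1,6,E); sL=40/89, sR=8/13; mL=4/13, mR=616/1157; mL+mR=972/1157 → advance +1; mR−mL=20/89 → turn +1·90°
n=2: pose=(0,6,N); sL=20/17, sR=4/13; mL=2/13, mR=164/221; mL+mR=198/221 → advance +1; mR−mL=10/17 → turn +1·90°
n=3: pose=(0,7,W); sL=40/49, sR=8/17; mL=4/17, mR=536/833; mL+mR=732/833 → advance +1; mR−mL=20/49 → turn +1·90°
n=4: pose=(-1,7,S); sL=5/13, sR=2; mL=1, mR=31/26; mL+mR=57/26 → advance +1; mR−mL=5/26 → turn +1·90°
n=5: pose=(-1,6,E); sL=40/89, sR=8/13; mL=4/13, mR=616/1157; mL+mR=972/1157 → advance +1; mR−mL=20/89 → turn +1·90°
n=6: pose=(0,6,N); sL=20/17, sR=4/13; mL=2/13, mR=164/221; mL+mR=198/221 → advance +1; mR−mL=10/17 → turn +1·90°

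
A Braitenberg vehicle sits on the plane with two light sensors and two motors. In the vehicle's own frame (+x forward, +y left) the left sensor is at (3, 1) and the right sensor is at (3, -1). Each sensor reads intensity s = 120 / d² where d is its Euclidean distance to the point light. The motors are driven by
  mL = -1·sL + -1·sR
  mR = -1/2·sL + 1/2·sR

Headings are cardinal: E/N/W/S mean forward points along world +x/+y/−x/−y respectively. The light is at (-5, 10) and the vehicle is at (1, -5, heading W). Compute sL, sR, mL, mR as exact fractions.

24/53 24/41 -2256/2173 144/2173

left sensor world pos  = (-2, -6); dL² = 265
right sensor world pos = (-2, -4); dR² = 205
sL = 120/265 = 24/53
sR = 120/205 = 24/41
mL = -1·sL + -1·sR = -2256/2173
mR = -1/2·sL + 1/2·sR = 144/2173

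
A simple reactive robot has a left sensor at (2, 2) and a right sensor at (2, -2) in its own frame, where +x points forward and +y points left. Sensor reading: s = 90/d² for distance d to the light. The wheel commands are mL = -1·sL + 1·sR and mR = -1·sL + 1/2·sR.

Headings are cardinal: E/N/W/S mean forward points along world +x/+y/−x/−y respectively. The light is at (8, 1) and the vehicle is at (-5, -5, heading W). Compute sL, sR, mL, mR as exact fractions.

90/289 90/241 4320/69649 -8685/69649

left sensor world pos  = (-7, -7); dL² = 289
right sensor world pos = (-7, -3); dR² = 241
sL = 90/289 = 90/289
sR = 90/241 = 90/241
mL = -1·sL + 1·sR = 4320/69649
mR = -1·sL + 1/2·sR = -8685/69649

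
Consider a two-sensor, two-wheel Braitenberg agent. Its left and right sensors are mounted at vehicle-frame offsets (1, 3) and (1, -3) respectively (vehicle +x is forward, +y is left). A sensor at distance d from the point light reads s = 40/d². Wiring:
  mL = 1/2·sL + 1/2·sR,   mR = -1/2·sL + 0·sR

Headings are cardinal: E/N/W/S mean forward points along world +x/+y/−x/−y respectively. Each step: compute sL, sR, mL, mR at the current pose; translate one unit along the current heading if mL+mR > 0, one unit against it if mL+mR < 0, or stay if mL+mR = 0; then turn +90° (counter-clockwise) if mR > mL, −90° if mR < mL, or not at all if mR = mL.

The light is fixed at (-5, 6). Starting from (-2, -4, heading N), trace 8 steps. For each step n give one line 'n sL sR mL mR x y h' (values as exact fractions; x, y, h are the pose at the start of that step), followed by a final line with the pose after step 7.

n=0: pose=(-2,-4,N); sL=40/81, sR=40/117; mL=440/1053, mR=-20/81; mL+mR=20/117 → advance +1; mR−mL=-700/1053 → turn -1·90°
n=1: pose=(-2,-3,E); sL=10/13, sR=1/4; mL=53/104, mR=-5/13; mL+mR=1/8 → advance +1; mR−mL=-93/104 → turn -1·90°
n=2: pose=(-1,-3,S); sL=40/149, sR=40/101; mL=5000/15049, mR=-20/149; mL+mR=20/101 → advance +1; mR−mL=-7020/15049 → turn -1·90°
n=3: pose=(-1,-4,W); sL=20/89, sR=20/29; mL=1180/2581, mR=-10/89; mL+mR=10/29 → advance +1; mR−mL=-1470/2581 → turn -1·90°
n=4: pose=(-2,-4,N); sL=40/81, sR=40/117; mL=440/1053, mR=-20/81; mL+mR=20/117 → advance +1; mR−mL=-700/1053 → turn -1·90°
n=5: pose=(-2,-3,E); sL=10/13, sR=1/4; mL=53/104, mR=-5/13; mL+mR=1/8 → advance +1; mR−mL=-93/104 → turn -1·90°
n=6: pose=(-1,-3,S); sL=40/149, sR=40/101; mL=5000/15049, mR=-20/149; mL+mR=20/101 → advance +1; mR−mL=-7020/15049 → turn -1·90°
n=7: pose=(-1,-4,W); sL=20/89, sR=20/29; mL=1180/2581, mR=-10/89; mL+mR=10/29 → advance +1; mR−mL=-1470/2581 → turn -1·90°

0 40/81 40/117 440/1053 -20/81 -2 -4 N
1 10/13 1/4 53/104 -5/13 -2 -3 E
2 40/149 40/101 5000/15049 -20/149 -1 -3 S
3 20/89 20/29 1180/2581 -10/89 -1 -4 W
4 40/81 40/117 440/1053 -20/81 -2 -4 N
5 10/13 1/4 53/104 -5/13 -2 -3 E
6 40/149 40/101 5000/15049 -20/149 -1 -3 S
7 20/89 20/29 1180/2581 -10/89 -1 -4 W
final -2 -4 N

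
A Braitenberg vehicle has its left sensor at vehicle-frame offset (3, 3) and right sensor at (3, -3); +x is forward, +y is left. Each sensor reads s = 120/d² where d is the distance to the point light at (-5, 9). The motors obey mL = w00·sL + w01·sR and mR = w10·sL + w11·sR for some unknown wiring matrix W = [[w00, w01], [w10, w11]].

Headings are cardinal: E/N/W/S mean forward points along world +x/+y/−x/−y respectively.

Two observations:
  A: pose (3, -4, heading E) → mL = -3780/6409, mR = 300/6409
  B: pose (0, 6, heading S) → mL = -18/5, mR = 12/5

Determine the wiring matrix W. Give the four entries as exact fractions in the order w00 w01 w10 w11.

obs A: pose=(3,-4,E) → sL=120/221, sR=120/377, mL=-3780/6409, mR=300/6409
obs B: pose=(0,6,S) → sL=6/5, sR=3, mL=-18/5, mR=12/5
sensor matrix S = [[120/221, 120/377], [6/5, 3]]; det S = 7992/6409
solve [mL_A; mL_B] = S·[w00; w01] and [mR_A; mR_B] = S·[w10; w11]:
  w00 = -1/2, w01 = -1, w10 = -1/2, w11 = 1

-1/2 -1 -1/2 1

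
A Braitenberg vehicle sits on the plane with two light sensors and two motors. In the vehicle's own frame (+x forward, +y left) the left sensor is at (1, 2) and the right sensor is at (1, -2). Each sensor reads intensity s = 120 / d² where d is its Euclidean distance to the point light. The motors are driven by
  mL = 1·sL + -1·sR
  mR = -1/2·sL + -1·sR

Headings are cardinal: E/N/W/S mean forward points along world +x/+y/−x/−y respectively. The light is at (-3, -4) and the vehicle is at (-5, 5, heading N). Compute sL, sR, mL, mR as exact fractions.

left sensor world pos  = (-7, 6); dL² = 116
right sensor world pos = (-3, 6); dR² = 100
sL = 120/116 = 30/29
sR = 120/100 = 6/5
mL = 1·sL + -1·sR = -24/145
mR = -1/2·sL + -1·sR = -249/145

30/29 6/5 -24/145 -249/145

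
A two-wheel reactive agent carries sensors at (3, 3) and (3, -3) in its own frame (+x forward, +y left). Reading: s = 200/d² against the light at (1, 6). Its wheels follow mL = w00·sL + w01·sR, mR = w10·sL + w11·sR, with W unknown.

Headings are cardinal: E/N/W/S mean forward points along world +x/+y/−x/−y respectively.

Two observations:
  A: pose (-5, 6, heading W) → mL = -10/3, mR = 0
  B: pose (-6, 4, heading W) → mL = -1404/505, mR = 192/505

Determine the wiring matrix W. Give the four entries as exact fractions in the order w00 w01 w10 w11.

-1/2 -1 -1 1

obs A: pose=(-5,6,W) → sL=20/9, sR=20/9, mL=-10/3, mR=0
obs B: pose=(-6,4,W) → sL=8/5, sR=200/101, mL=-1404/505, mR=192/505
sensor matrix S = [[20/9, 20/9], [8/5, 200/101]]; det S = 256/303
solve [mL_A; mL_B] = S·[w00; w01] and [mR_A; mR_B] = S·[w10; w11]:
  w00 = -1/2, w01 = -1, w10 = -1, w11 = 1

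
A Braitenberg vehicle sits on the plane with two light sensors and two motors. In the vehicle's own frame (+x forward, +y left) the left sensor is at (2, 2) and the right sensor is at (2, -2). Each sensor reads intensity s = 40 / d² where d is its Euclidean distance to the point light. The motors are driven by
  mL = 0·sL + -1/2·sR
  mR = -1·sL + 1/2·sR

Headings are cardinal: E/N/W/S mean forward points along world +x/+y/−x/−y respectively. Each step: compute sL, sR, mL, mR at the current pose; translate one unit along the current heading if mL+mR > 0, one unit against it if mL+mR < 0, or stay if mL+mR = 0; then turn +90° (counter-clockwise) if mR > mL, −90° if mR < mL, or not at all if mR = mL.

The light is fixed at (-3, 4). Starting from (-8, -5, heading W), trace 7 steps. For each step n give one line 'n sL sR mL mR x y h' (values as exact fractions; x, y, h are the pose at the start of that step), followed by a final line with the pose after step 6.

n=0: pose=(-8,-5,W); sL=4/17, sR=20/49; mL=-10/49, mR=-26/833; mL+mR=-4/17 → advance -1; mR−mL=144/833 → turn +1·90°
n=1: pose=(-7,-5,S); sL=8/25, sR=40/157; mL=-20/157, mR=-756/3925; mL+mR=-8/25 → advance -1; mR−mL=-256/3925 → turn -1·90°
n=2: pose=(-7,-4,W); sL=5/17, sR=5/9; mL=-5/18, mR=-5/306; mL+mR=-5/17 → advance -1; mR−mL=40/153 → turn +1·90°
n=3: pose=(-6,-4,S); sL=40/101, sR=8/25; mL=-4/25, mR=-596/2525; mL+mR=-40/101 → advance -1; mR−mL=-192/2525 → turn -1·90°
n=4: pose=(-6,-3,W); sL=20/53, sR=4/5; mL=-2/5, mR=6/265; mL+mR=-20/53 → advance -1; mR−mL=112/265 → turn +1·90°
n=5: pose=(-5,-3,S); sL=40/81, sR=40/97; mL=-20/97, mR=-2260/7857; mL+mR=-40/81 → advance -1; mR−mL=-640/7857 → turn -1·90°
n=6: pose=(-5,-2,W); sL=1/2, sR=5/4; mL=-5/8, mR=1/8; mL+mR=-1/2 → advance -1; mR−mL=3/4 → turn +1·90°

0 4/17 20/49 -10/49 -26/833 -8 -5 W
1 8/25 40/157 -20/157 -756/3925 -7 -5 S
2 5/17 5/9 -5/18 -5/306 -7 -4 W
3 40/101 8/25 -4/25 -596/2525 -6 -4 S
4 20/53 4/5 -2/5 6/265 -6 -3 W
5 40/81 40/97 -20/97 -2260/7857 -5 -3 S
6 1/2 5/4 -5/8 1/8 -5 -2 W
final -4 -2 S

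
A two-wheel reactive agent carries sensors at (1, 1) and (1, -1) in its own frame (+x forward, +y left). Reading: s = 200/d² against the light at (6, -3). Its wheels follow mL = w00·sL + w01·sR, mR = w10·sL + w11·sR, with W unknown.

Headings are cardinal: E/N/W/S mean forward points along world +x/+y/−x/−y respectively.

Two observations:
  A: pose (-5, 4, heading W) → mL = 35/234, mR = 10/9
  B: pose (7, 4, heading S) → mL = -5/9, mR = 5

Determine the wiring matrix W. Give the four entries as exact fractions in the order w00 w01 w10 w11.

1 -1 1 0

obs A: pose=(-5,4,W) → sL=10/9, sR=25/26, mL=35/234, mR=10/9
obs B: pose=(7,4,S) → sL=5, sR=50/9, mL=-5/9, mR=5
sensor matrix S = [[10/9, 25/26], [5, 50/9]]; det S = 2875/2106
solve [mL_A; mL_B] = S·[w00; w01] and [mR_A; mR_B] = S·[w10; w11]:
  w00 = 1, w01 = -1, w10 = 1, w11 = 0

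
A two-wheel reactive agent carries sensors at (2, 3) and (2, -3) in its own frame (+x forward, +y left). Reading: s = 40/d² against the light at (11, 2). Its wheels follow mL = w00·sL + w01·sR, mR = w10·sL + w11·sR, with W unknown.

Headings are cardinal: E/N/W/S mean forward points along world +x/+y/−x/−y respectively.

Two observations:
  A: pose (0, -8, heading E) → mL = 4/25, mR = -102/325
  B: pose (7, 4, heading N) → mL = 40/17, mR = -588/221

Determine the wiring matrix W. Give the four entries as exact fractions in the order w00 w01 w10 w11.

0 1 -1/2 -1

obs A: pose=(0,-8,E) → sL=4/13, sR=4/25, mL=4/25, mR=-102/325
obs B: pose=(7,4,N) → sL=8/13, sR=40/17, mL=40/17, mR=-588/221
sensor matrix S = [[4/13, 4/25], [8/13, 40/17]]; det S = 3456/5525
solve [mL_A; mL_B] = S·[w00; w01] and [mR_A; mR_B] = S·[w10; w11]:
  w00 = 0, w01 = 1, w10 = -1/2, w11 = -1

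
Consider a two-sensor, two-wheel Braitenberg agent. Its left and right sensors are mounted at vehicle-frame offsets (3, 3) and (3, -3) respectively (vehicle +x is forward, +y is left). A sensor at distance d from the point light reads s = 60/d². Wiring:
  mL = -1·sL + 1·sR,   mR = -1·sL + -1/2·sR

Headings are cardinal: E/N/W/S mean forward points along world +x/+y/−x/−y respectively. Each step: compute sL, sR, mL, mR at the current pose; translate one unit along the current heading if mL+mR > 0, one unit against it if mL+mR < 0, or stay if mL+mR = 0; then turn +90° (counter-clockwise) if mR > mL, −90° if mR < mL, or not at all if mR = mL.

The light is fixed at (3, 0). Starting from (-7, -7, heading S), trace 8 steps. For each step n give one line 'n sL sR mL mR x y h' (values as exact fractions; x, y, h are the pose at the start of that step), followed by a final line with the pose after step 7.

0 60/149 60/269 -7200/40081 -20610/40081 -7 -7 S
1 6/25 30/89 216/2225 -909/2225 -7 -6 W
2 20/51 4/3 16/17 -18/17 -6 -6 N
3 15/13 15/34 -315/442 -1215/884 -6 -7 E
4 60/149 60/269 -7200/40081 -20610/40081 -7 -7 S
5 6/25 30/89 216/2225 -909/2225 -7 -6 W
6 20/51 4/3 16/17 -18/17 -6 -6 N
7 15/13 15/34 -315/442 -1215/884 -6 -7 E
final -7 -7 S

n=0: pose=(-7,-7,S); sL=60/149, sR=60/269; mL=-7200/40081, mR=-20610/40081; mL+mR=-27810/40081 → advance -1; mR−mL=-90/269 → turn -1·90°
n=1: pose=(-7,-6,W); sL=6/25, sR=30/89; mL=216/2225, mR=-909/2225; mL+mR=-693/2225 → advance -1; mR−mL=-45/89 → turn -1·90°
n=2: pose=(-6,-6,N); sL=20/51, sR=4/3; mL=16/17, mR=-18/17; mL+mR=-2/17 → advance -1; mR−mL=-2 → turn -1·90°
n=3: pose=(-6,-7,E); sL=15/13, sR=15/34; mL=-315/442, mR=-1215/884; mL+mR=-1845/884 → advance -1; mR−mL=-45/68 → turn -1·90°
n=4: pose=(-7,-7,S); sL=60/149, sR=60/269; mL=-7200/40081, mR=-20610/40081; mL+mR=-27810/40081 → advance -1; mR−mL=-90/269 → turn -1·90°
n=5: pose=(-7,-6,W); sL=6/25, sR=30/89; mL=216/2225, mR=-909/2225; mL+mR=-693/2225 → advance -1; mR−mL=-45/89 → turn -1·90°
n=6: pose=(-6,-6,N); sL=20/51, sR=4/3; mL=16/17, mR=-18/17; mL+mR=-2/17 → advance -1; mR−mL=-2 → turn -1·90°
n=7: pose=(-6,-7,E); sL=15/13, sR=15/34; mL=-315/442, mR=-1215/884; mL+mR=-1845/884 → advance -1; mR−mL=-45/68 → turn -1·90°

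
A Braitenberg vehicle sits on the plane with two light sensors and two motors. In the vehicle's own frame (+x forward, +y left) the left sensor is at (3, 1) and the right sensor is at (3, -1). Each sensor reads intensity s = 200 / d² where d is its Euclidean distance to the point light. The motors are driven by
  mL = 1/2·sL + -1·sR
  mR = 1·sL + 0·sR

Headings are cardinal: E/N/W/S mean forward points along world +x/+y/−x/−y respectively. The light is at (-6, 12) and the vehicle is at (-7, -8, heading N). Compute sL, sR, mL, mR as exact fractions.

left sensor world pos  = (-8, -5); dL² = 293
right sensor world pos = (-6, -5); dR² = 289
sL = 200/293 = 200/293
sR = 200/289 = 200/289
mL = 1/2·sL + -1·sR = -29700/84677
mR = 1·sL + 0·sR = 200/293

200/293 200/289 -29700/84677 200/293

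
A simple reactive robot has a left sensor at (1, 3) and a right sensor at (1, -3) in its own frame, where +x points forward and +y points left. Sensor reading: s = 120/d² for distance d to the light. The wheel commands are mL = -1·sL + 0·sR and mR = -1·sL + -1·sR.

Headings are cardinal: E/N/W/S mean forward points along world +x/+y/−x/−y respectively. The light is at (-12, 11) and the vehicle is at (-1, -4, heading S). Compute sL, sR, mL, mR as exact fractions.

30/113 3/8 -30/113 -579/904

left sensor world pos  = (2, -5); dL² = 452
right sensor world pos = (-4, -5); dR² = 320
sL = 120/452 = 30/113
sR = 120/320 = 3/8
mL = -1·sL + 0·sR = -30/113
mR = -1·sL + -1·sR = -579/904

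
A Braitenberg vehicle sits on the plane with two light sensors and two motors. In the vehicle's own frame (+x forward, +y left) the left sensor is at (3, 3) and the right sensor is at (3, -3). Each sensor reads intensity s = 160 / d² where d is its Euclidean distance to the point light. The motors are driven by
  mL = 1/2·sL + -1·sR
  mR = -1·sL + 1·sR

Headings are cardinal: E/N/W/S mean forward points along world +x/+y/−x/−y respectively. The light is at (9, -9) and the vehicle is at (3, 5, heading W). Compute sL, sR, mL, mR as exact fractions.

80/101 16/37 -136/3737 -1344/3737

left sensor world pos  = (0, 2); dL² = 202
right sensor world pos = (0, 8); dR² = 370
sL = 160/202 = 80/101
sR = 160/370 = 16/37
mL = 1/2·sL + -1·sR = -136/3737
mR = -1·sL + 1·sR = -1344/3737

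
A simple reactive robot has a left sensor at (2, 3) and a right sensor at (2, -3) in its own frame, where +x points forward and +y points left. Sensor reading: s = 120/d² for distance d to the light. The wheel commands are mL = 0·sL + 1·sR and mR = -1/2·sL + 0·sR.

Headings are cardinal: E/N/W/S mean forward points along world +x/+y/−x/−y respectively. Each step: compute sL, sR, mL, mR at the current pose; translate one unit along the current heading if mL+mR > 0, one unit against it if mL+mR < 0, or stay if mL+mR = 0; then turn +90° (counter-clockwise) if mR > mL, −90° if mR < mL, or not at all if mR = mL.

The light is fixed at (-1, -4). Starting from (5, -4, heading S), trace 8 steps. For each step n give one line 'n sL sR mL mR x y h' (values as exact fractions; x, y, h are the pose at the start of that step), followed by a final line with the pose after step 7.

n=0: pose=(5,-4,S); sL=24/17, sR=120/13; mL=120/13, mR=-12/17; mL+mR=1884/221 → advance +1; mR−mL=-2196/221 → turn -1·90°
n=1: pose=(5,-5,W); sL=15/4, sR=6; mL=6, mR=-15/8; mL+mR=33/8 → advance +1; mR−mL=-63/8 → turn -1·90°
n=2: pose=(4,-5,N); sL=24, sR=24/13; mL=24/13, mR=-12; mL+mR=-132/13 → advance -1; mR−mL=-180/13 → turn -1·90°
n=3: pose=(4,-6,E); sL=12/5, sR=60/37; mL=60/37, mR=-6/5; mL+mR=78/185 → advance +1; mR−mL=-522/185 → turn -1·90°
n=4: pose=(5,-6,S); sL=120/97, sR=24/5; mL=24/5, mR=-60/97; mL+mR=2028/485 → advance +1; mR−mL=-2628/485 → turn -1·90°
n=5: pose=(5,-7,W); sL=30/13, sR=15/2; mL=15/2, mR=-15/13; mL+mR=165/26 → advance +1; mR−mL=-225/26 → turn -1·90°
n=6: pose=(4,-7,N); sL=24, sR=24/13; mL=24/13, mR=-12; mL+mR=-132/13 → advance -1; mR−mL=-180/13 → turn -1·90°
n=7: pose=(4,-8,E); sL=12/5, sR=60/49; mL=60/49, mR=-6/5; mL+mR=6/245 → advance +1; mR−mL=-594/245 → turn -1·90°

0 24/17 120/13 120/13 -12/17 5 -4 S
1 15/4 6 6 -15/8 5 -5 W
2 24 24/13 24/13 -12 4 -5 N
3 12/5 60/37 60/37 -6/5 4 -6 E
4 120/97 24/5 24/5 -60/97 5 -6 S
5 30/13 15/2 15/2 -15/13 5 -7 W
6 24 24/13 24/13 -12 4 -7 N
7 12/5 60/49 60/49 -6/5 4 -8 E
final 5 -8 S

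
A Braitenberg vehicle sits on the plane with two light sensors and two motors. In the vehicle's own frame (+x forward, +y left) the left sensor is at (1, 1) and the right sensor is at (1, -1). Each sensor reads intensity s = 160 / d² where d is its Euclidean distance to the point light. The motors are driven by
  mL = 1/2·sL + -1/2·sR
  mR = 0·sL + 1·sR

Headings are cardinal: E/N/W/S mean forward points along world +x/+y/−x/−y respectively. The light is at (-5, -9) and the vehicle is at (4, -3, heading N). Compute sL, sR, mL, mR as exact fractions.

left sensor world pos  = (3, -2); dL² = 113
right sensor world pos = (5, -2); dR² = 149
sL = 160/113 = 160/113
sR = 160/149 = 160/149
mL = 1/2·sL + -1/2·sR = 2880/16837
mR = 0·sL + 1·sR = 160/149

160/113 160/149 2880/16837 160/149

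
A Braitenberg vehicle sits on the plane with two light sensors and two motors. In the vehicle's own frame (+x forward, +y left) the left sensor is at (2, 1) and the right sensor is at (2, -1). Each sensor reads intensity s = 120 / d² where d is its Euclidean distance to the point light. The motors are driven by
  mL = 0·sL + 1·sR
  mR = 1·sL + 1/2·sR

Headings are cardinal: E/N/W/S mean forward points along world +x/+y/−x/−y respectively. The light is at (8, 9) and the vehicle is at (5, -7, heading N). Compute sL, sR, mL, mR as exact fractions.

left sensor world pos  = (4, -5); dL² = 212
right sensor world pos = (6, -5); dR² = 200
sL = 120/212 = 30/53
sR = 120/200 = 3/5
mL = 0·sL + 1·sR = 3/5
mR = 1·sL + 1/2·sR = 459/530

30/53 3/5 3/5 459/530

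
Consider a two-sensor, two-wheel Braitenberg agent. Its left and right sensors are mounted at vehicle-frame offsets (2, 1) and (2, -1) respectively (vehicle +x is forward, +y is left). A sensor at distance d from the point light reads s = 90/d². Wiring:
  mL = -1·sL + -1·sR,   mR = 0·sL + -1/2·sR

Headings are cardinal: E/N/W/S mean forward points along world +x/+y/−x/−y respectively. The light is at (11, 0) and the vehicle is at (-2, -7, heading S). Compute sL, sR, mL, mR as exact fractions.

left sensor world pos  = (-1, -9); dL² = 225
right sensor world pos = (-3, -9); dR² = 277
sL = 90/225 = 2/5
sR = 90/277 = 90/277
mL = -1·sL + -1·sR = -1004/1385
mR = 0·sL + -1/2·sR = -45/277

2/5 90/277 -1004/1385 -45/277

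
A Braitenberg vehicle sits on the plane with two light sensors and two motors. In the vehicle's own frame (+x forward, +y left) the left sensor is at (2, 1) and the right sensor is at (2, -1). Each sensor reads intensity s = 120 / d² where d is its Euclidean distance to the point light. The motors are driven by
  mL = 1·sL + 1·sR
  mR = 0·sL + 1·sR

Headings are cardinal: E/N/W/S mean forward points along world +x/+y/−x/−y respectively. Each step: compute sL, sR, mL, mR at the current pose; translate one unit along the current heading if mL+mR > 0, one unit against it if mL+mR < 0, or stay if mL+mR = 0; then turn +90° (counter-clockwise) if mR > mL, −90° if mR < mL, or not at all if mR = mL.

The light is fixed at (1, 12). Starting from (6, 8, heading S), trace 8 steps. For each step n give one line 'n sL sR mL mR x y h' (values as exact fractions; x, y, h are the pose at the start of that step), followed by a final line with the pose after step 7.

n=0: pose=(6,8,S); sL=5/3, sR=30/13; mL=155/39, mR=30/13; mL+mR=245/39 → advance +1; mR−mL=-5/3 → turn -1·90°
n=1: pose=(6,7,W); sL=8/3, sR=24/5; mL=112/15, mR=24/5; mL+mR=184/15 → advance +1; mR−mL=-8/3 → turn -1·90°
n=2: pose=(5,7,N); sL=20/3, sR=60/17; mL=520/51, mR=60/17; mL+mR=700/51 → advance +1; mR−mL=-20/3 → turn -1·90°
n=3: pose=(5,8,E); sL=8/3, sR=120/61; mL=848/183, mR=120/61; mL+mR=1208/183 → advance +1; mR−mL=-8/3 → turn -1·90°
n=4: pose=(6,8,S); sL=5/3, sR=30/13; mL=155/39, mR=30/13; mL+mR=245/39 → advance +1; mR−mL=-5/3 → turn -1·90°
n=5: pose=(6,7,W); sL=8/3, sR=24/5; mL=112/15, mR=24/5; mL+mR=184/15 → advance +1; mR−mL=-8/3 → turn -1·90°
n=6: pose=(5,7,N); sL=20/3, sR=60/17; mL=520/51, mR=60/17; mL+mR=700/51 → advance +1; mR−mL=-20/3 → turn -1·90°
n=7: pose=(5,8,E); sL=8/3, sR=120/61; mL=848/183, mR=120/61; mL+mR=1208/183 → advance +1; mR−mL=-8/3 → turn -1·90°

0 5/3 30/13 155/39 30/13 6 8 S
1 8/3 24/5 112/15 24/5 6 7 W
2 20/3 60/17 520/51 60/17 5 7 N
3 8/3 120/61 848/183 120/61 5 8 E
4 5/3 30/13 155/39 30/13 6 8 S
5 8/3 24/5 112/15 24/5 6 7 W
6 20/3 60/17 520/51 60/17 5 7 N
7 8/3 120/61 848/183 120/61 5 8 E
final 6 8 S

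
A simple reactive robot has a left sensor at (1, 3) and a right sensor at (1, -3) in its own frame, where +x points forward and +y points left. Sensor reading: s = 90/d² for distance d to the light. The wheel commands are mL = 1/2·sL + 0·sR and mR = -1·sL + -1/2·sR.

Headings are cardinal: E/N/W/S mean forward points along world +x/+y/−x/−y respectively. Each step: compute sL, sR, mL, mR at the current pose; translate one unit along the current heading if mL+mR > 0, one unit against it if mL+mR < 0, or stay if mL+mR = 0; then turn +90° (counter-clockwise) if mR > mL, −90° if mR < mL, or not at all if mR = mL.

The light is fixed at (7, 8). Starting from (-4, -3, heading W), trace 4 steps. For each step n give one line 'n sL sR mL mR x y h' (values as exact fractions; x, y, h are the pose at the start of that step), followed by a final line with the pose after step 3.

0 9/34 45/104 9/68 -1701/3536 -4 -3 W
1 90/269 90/149 45/269 -25515/40081 -3 -3 N
2 5/9 5/17 5/18 -215/306 -3 -4 E
3 90/233 18/73 45/233 -8667/17009 -4 -4 S
final -4 -3 W

n=0: pose=(-4,-3,W); sL=9/34, sR=45/104; mL=9/68, mR=-1701/3536; mL+mR=-1233/3536 → advance -1; mR−mL=-2169/3536 → turn -1·90°
n=1: pose=(-3,-3,N); sL=90/269, sR=90/149; mL=45/269, mR=-25515/40081; mL+mR=-18810/40081 → advance -1; mR−mL=-32220/40081 → turn -1·90°
n=2: pose=(-3,-4,E); sL=5/9, sR=5/17; mL=5/18, mR=-215/306; mL+mR=-65/153 → advance -1; mR−mL=-50/51 → turn -1·90°
n=3: pose=(-4,-4,S); sL=90/233, sR=18/73; mL=45/233, mR=-8667/17009; mL+mR=-5382/17009 → advance -1; mR−mL=-11952/17009 → turn -1·90°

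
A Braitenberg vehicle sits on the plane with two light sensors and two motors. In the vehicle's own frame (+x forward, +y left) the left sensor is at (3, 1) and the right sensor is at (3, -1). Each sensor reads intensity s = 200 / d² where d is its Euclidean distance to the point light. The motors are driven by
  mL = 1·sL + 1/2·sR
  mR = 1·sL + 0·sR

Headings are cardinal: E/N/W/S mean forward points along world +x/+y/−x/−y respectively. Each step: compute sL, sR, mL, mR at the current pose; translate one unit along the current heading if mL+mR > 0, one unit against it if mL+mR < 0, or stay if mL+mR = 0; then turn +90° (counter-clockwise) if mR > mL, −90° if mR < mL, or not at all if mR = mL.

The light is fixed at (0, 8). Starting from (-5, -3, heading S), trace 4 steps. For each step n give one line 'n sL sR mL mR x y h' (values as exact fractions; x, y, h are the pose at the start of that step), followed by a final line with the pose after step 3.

n=0: pose=(-5,-3,S); sL=50/53, sR=25/29; mL=4225/3074, mR=50/53; mL+mR=7125/3074 → advance +1; mR−mL=-25/58 → turn -1·90°
n=1: pose=(-5,-4,W); sL=200/233, sR=40/37; mL=12060/8621, mR=200/233; mL+mR=19460/8621 → advance +1; mR−mL=-20/37 → turn -1·90°
n=2: pose=(-6,-4,N); sL=20/13, sR=100/53; mL=1710/689, mR=20/13; mL+mR=2770/689 → advance +1; mR−mL=-50/53 → turn -1·90°
n=3: pose=(-6,-3,E); sL=200/109, sR=200/153; mL=41500/16677, mR=200/109; mL+mR=72100/16677 → advance +1; mR−mL=-100/153 → turn -1·90°

0 50/53 25/29 4225/3074 50/53 -5 -3 S
1 200/233 40/37 12060/8621 200/233 -5 -4 W
2 20/13 100/53 1710/689 20/13 -6 -4 N
3 200/109 200/153 41500/16677 200/109 -6 -3 E
final -5 -3 S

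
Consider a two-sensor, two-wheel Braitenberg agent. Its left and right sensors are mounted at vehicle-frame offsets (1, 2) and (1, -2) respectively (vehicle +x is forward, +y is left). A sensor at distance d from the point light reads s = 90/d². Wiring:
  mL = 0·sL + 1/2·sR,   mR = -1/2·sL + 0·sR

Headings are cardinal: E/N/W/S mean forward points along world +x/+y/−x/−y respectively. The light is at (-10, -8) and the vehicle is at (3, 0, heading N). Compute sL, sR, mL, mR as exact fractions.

45/101 5/17 5/34 -45/202

left sensor world pos  = (1, 1); dL² = 202
right sensor world pos = (5, 1); dR² = 306
sL = 90/202 = 45/101
sR = 90/306 = 5/17
mL = 0·sL + 1/2·sR = 5/34
mR = -1/2·sL + 0·sR = -45/202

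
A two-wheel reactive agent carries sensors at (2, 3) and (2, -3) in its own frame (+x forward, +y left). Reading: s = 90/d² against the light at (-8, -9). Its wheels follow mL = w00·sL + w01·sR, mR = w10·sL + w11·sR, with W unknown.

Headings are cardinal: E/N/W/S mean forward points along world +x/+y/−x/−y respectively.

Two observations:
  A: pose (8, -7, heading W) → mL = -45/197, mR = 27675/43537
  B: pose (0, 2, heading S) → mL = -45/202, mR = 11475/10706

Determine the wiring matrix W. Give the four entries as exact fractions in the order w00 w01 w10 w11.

obs A: pose=(8,-7,W) → sL=90/197, sR=90/221, mL=-45/197, mR=27675/43537
obs B: pose=(0,2,S) → sL=45/101, sR=45/53, mL=-45/202, mR=11475/10706
sensor matrix S = [[90/197, 90/221], [45/101, 45/53]]; det S = 48114000/233053561
solve [mL_A; mL_B] = S·[w00; w01] and [mR_A; mR_B] = S·[w10; w11]:
  w00 = -1/2, w01 = 0, w10 = 1/2, w11 = 1

-1/2 0 1/2 1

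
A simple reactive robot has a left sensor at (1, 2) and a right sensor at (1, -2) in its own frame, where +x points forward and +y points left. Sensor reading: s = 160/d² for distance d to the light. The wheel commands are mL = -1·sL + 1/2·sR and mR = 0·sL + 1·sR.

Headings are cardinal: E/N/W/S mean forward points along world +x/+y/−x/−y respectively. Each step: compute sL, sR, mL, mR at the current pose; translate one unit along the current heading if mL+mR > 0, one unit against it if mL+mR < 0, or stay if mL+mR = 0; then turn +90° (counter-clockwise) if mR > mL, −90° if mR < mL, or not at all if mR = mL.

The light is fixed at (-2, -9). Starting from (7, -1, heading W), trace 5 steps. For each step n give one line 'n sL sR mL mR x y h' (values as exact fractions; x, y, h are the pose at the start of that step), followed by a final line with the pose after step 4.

n=0: pose=(7,-1,W); sL=8/5, sR=40/41; mL=-228/205, mR=40/41; mL+mR=-28/205 → advance -1; mR−mL=428/205 → turn +1·90°
n=1: pose=(8,-1,S); sL=160/193, sR=160/113; mL=-2640/21809, mR=160/113; mL+mR=28240/21809 → advance +1; mR−mL=33520/21809 → turn +1·90°
n=2: pose=(8,-2,E); sL=80/101, sR=80/73; mL=-1800/7373, mR=80/73; mL+mR=6280/7373 → advance +1; mR−mL=9880/7373 → turn +1·90°
n=3: pose=(9,-2,N); sL=32/29, sR=160/233; mL=-5136/6757, mR=160/233; mL+mR=-496/6757 → advance -1; mR−mL=9776/6757 → turn +1·90°
n=4: pose=(9,-3,W); sL=40/29, sR=40/41; mL=-1060/1189, mR=40/41; mL+mR=100/1189 → advance +1; mR−mL=2220/1189 → turn +1·90°

0 8/5 40/41 -228/205 40/41 7 -1 W
1 160/193 160/113 -2640/21809 160/113 8 -1 S
2 80/101 80/73 -1800/7373 80/73 8 -2 E
3 32/29 160/233 -5136/6757 160/233 9 -2 N
4 40/29 40/41 -1060/1189 40/41 9 -3 W
final 8 -3 S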